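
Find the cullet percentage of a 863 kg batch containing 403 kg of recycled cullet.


Cullet ratio = (cullet mass / total batch mass) * 100
  Ratio = 403 / 863 * 100 = 46.7%

46.7%


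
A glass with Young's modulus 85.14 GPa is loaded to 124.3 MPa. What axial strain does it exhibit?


Rearrange E = sigma / epsilon:
  epsilon = sigma / E
  E (MPa) = 85.14 * 1000 = 85140
  epsilon = 124.3 / 85140 = 0.00146

0.00146


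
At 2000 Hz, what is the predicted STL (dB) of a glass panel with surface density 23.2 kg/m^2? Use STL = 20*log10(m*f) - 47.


Mass law: STL = 20 * log10(m * f) - 47
  m * f = 23.2 * 2000 = 46400
  log10(46400) = 4.66652
  STL = 20 * 4.66652 - 47 = 93.3304 - 47 = 46.3 dB

46.3 dB


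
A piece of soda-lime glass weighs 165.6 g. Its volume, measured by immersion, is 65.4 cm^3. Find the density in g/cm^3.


Use the definition of density:
  rho = mass / volume
  rho = 165.6 / 65.4 = 2.532 g/cm^3

2.532 g/cm^3


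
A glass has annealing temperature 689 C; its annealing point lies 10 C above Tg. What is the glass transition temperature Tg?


Rearrange T_anneal = Tg + offset for Tg:
  Tg = T_anneal - offset = 689 - 10 = 679 C

679 C


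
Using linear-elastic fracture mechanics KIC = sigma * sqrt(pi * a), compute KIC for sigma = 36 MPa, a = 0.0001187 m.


Fracture toughness: KIC = sigma * sqrt(pi * a)
  pi * a = pi * 0.0001187 = 0.000372907
  sqrt(pi * a) = 0.019311
  KIC = 36 * 0.019311 = 0.695 MPa*sqrt(m)

0.695 MPa*sqrt(m)


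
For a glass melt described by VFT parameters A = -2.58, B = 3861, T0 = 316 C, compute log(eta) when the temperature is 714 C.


VFT equation: log(eta) = A + B / (T - T0)
  T - T0 = 714 - 316 = 398
  B / (T - T0) = 3861 / 398 = 9.701
  log(eta) = -2.58 + 9.701 = 7.121

7.121


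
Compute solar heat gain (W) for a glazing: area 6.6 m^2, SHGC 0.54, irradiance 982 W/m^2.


Solar heat gain: Q = Area * SHGC * Irradiance
  Q = 6.6 * 0.54 * 982 = 3499.8 W

3499.8 W


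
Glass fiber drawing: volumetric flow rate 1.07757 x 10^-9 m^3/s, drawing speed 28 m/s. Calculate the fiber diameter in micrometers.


Cross-sectional area from continuity:
  A = Q / v = 1.07757 x 10^-9 / 28 = 3.848464 x 10^-11 m^2
Diameter from circular cross-section:
  d = sqrt(4A / pi) * 10^6 (m -> um)
  d = sqrt(4 * 3.848464 x 10^-11 / pi) * 10^6 = 7.0 um

7.0 um


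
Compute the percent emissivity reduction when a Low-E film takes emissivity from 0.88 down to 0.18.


Percentage reduction = (1 - coated/uncoated) * 100
  Ratio = 0.18 / 0.88 = 0.2045
  Reduction = (1 - 0.2045) * 100 = 79.5%

79.5%


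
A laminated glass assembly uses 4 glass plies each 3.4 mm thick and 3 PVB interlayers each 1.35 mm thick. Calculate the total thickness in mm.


Total thickness = glass contribution + PVB contribution
  Glass: 4 * 3.4 = 13.6 mm
  PVB: 3 * 1.35 = 4.05 mm
  Total = 13.6 + 4.05 = 17.65 mm

17.65 mm


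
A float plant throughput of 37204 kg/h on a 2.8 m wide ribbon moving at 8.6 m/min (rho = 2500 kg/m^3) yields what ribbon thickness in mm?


Ribbon cross-section from mass balance:
  Volume rate = throughput / density = 37204 / 2500 = 14.8816 m^3/h
  thickness = volume rate / (speed * 60 * width), i.e.
  thickness = throughput / (60 * speed * width * density) * 1000
  thickness = 37204 / (60 * 8.6 * 2.8 * 2500) * 1000 = 10.3 mm

10.3 mm


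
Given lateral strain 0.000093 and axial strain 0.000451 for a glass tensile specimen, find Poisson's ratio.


Poisson's ratio: nu = lateral strain / axial strain
  nu = 0.000093 / 0.000451 = 0.2062

0.2062


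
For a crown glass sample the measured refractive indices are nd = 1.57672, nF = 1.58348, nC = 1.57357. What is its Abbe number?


Abbe number formula: Vd = (nd - 1) / (nF - nC)
  nd - 1 = 1.57672 - 1 = 0.57672
  nF - nC = 1.58348 - 1.57357 = 0.00991
  Vd = 0.57672 / 0.00991 = 58.2

58.2


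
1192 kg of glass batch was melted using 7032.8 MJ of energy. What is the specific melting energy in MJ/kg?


Rearrange E = m * s for s:
  s = E / m
  s = 7032.8 / 1192 = 5.9 MJ/kg

5.9 MJ/kg


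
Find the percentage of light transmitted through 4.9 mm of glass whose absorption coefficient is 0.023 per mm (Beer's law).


Beer-Lambert law: T = exp(-alpha * thickness)
  exponent = -0.023 * 4.9 = -0.1127
  T = exp(-0.1127) = 0.8934
  Percentage = 0.8934 * 100 = 89.34%

89.34%


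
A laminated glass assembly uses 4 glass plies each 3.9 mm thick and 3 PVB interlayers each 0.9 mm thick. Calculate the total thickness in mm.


Total thickness = glass contribution + PVB contribution
  Glass: 4 * 3.9 = 15.6 mm
  PVB: 3 * 0.9 = 2.7 mm
  Total = 15.6 + 2.7 = 18.3 mm

18.3 mm


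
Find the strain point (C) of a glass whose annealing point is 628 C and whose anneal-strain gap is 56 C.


Strain point = annealing point - difference:
  T_strain = 628 - 56 = 572 C

572 C


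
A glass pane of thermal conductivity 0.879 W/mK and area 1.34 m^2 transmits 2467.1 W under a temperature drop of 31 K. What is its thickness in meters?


Fourier's law: t = k * A * dT / Q
  t = 0.879 * 1.34 * 31 / 2467.1
  t = 36.51366 / 2467.1 = 0.0148 m

0.0148 m


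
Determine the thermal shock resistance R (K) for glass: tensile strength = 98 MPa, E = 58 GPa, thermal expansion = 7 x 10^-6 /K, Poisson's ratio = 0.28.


Thermal shock resistance: R = sigma * (1 - nu) / (E * alpha)
  Numerator = 98 * (1 - 0.28) = 70.56
  Denominator = 58 * 1000 * (7 x 10^-6) = 0.406
  R = 70.56 / 0.406 = 173.8 K

173.8 K


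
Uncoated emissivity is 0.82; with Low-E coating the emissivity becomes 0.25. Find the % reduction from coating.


Percentage reduction = (1 - coated/uncoated) * 100
  Ratio = 0.25 / 0.82 = 0.3049
  Reduction = (1 - 0.3049) * 100 = 69.5%

69.5%


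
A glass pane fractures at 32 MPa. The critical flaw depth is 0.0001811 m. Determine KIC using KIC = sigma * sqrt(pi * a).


Fracture toughness: KIC = sigma * sqrt(pi * a)
  pi * a = pi * 0.0001811 = 0.000568942
  sqrt(pi * a) = 0.023853
  KIC = 32 * 0.023853 = 0.763 MPa*sqrt(m)

0.763 MPa*sqrt(m)


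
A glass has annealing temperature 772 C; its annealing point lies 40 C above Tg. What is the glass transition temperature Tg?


Rearrange T_anneal = Tg + offset for Tg:
  Tg = T_anneal - offset = 772 - 40 = 732 C

732 C


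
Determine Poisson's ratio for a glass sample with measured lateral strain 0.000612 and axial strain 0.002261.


Poisson's ratio: nu = lateral strain / axial strain
  nu = 0.000612 / 0.002261 = 0.2707

0.2707


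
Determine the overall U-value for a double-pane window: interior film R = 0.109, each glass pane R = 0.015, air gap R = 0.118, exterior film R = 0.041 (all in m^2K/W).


Total thermal resistance (series):
  R_total = R_in + R_glass + R_air + R_glass + R_out
  R_total = 0.109 + 0.015 + 0.118 + 0.015 + 0.041 = 0.298 m^2K/W
U-value = 1 / R_total = 1 / 0.298 = 3.356 W/m^2K

3.356 W/m^2K


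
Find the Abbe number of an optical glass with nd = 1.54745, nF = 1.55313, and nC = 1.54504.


Abbe number formula: Vd = (nd - 1) / (nF - nC)
  nd - 1 = 1.54745 - 1 = 0.54745
  nF - nC = 1.55313 - 1.54504 = 0.00809
  Vd = 0.54745 / 0.00809 = 67.67

67.67


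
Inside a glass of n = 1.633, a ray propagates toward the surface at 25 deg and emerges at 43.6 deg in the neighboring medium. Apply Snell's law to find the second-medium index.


Apply Snell's law: n1 * sin(theta1) = n2 * sin(theta2)
  n2 = n1 * sin(theta1) / sin(theta2)
  sin(25) = 0.422618
  sin(43.6) = 0.68962
  n2 = 1.633 * 0.422618 / 0.68962 = 1.0007

1.0007


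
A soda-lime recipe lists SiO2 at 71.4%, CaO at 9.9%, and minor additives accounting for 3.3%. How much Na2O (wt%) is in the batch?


Pieces sum to 100%:
  Na2O = 100 - (SiO2 + CaO + others)
  Na2O = 100 - (71.4 + 9.9 + 3.3) = 15.4%

15.4%


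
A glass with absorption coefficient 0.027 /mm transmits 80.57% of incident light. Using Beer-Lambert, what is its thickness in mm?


Rearrange T = exp(-alpha * thickness):
  thickness = -ln(T) / alpha
  T = 80.57/100 = 0.8057
  ln(T) = -0.21604
  -ln(T) = 0.21604
  thickness = 0.21604 / 0.027 = 8.0 mm

8.0 mm


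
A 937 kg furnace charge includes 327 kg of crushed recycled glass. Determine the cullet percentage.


Cullet ratio = (cullet mass / total batch mass) * 100
  Ratio = 327 / 937 * 100 = 34.9%

34.9%


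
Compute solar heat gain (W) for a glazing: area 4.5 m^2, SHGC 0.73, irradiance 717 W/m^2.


Solar heat gain: Q = Area * SHGC * Irradiance
  Q = 4.5 * 0.73 * 717 = 2355.3 W

2355.3 W


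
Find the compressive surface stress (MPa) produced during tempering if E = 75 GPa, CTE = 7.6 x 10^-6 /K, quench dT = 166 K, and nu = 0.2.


Tempering stress: sigma = E * alpha * dT / (1 - nu)
  E (MPa) = 75 * 1000 = 75000
  Numerator = 75000 * (7.6 x 10^-6) * 166 = 94.62
  Denominator = 1 - 0.2 = 0.8
  sigma = 94.62 / 0.8 = 118.3 MPa

118.3 MPa


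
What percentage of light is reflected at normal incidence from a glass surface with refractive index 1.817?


Fresnel reflectance at normal incidence:
  R = ((n - 1)/(n + 1))^2
  (n - 1)/(n + 1) = (1.817 - 1)/(1.817 + 1) = 0.290025
  R = 0.290025^2 = 0.0841145
  R(%) = 0.0841145 * 100 = 8.411%

8.411%


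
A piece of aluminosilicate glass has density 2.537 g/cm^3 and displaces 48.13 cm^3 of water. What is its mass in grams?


Rearrange rho = m / V:
  m = rho * V
  m = 2.537 * 48.13 = 122.106 g

122.106 g


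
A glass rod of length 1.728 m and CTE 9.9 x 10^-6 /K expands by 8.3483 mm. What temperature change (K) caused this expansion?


Rearrange dL = alpha * L0 * dT for dT:
  dT = dL / (alpha * L0)
  dL (m) = 8.3483 / 1000 = 0.0083483
  dT = 0.0083483 / ((9.9 x 10^-6) * 1.728) = 488.0 K

488.0 K


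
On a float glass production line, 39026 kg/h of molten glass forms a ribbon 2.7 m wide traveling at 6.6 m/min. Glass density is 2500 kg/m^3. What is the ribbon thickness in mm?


Ribbon cross-section from mass balance:
  Volume rate = throughput / density = 39026 / 2500 = 15.6104 m^3/h
  thickness = volume rate / (speed * 60 * width), i.e.
  thickness = throughput / (60 * speed * width * density) * 1000
  thickness = 39026 / (60 * 6.6 * 2.7 * 2500) * 1000 = 14.6 mm

14.6 mm


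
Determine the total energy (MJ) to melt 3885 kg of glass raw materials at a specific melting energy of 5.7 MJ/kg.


Total energy = mass * specific energy
  E = 3885 * 5.7 = 22144.5 MJ

22144.5 MJ


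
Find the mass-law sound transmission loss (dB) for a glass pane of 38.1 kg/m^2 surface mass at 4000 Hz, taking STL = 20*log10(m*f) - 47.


Mass law: STL = 20 * log10(m * f) - 47
  m * f = 38.1 * 4000 = 152400
  log10(152400) = 5.18298
  STL = 20 * 5.18298 - 47 = 103.6596 - 47 = 56.7 dB

56.7 dB


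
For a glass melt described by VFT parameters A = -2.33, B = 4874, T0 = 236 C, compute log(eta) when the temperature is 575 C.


VFT equation: log(eta) = A + B / (T - T0)
  T - T0 = 575 - 236 = 339
  B / (T - T0) = 4874 / 339 = 14.378
  log(eta) = -2.33 + 14.378 = 12.048

12.048


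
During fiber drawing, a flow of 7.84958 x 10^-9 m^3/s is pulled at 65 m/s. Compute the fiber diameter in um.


Cross-sectional area from continuity:
  A = Q / v = 7.84958 x 10^-9 / 65 = 1.207628 x 10^-10 m^2
Diameter from circular cross-section:
  d = sqrt(4A / pi) * 10^6 (m -> um)
  d = sqrt(4 * 1.207628 x 10^-10 / pi) * 10^6 = 12.4 um

12.4 um


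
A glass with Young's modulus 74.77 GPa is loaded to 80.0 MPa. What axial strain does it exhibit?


Rearrange E = sigma / epsilon:
  epsilon = sigma / E
  E (MPa) = 74.77 * 1000 = 74770
  epsilon = 80.0 / 74770 = 0.00107

0.00107


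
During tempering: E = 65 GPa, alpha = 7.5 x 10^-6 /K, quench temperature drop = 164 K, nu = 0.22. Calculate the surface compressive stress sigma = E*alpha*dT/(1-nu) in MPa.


Tempering stress: sigma = E * alpha * dT / (1 - nu)
  E (MPa) = 65 * 1000 = 65000
  Numerator = 65000 * (7.5 x 10^-6) * 164 = 79.95
  Denominator = 1 - 0.22 = 0.78
  sigma = 79.95 / 0.78 = 102.5 MPa

102.5 MPa


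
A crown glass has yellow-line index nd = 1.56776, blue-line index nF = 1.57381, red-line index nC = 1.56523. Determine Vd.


Abbe number formula: Vd = (nd - 1) / (nF - nC)
  nd - 1 = 1.56776 - 1 = 0.56776
  nF - nC = 1.57381 - 1.56523 = 0.00858
  Vd = 0.56776 / 0.00858 = 66.17

66.17


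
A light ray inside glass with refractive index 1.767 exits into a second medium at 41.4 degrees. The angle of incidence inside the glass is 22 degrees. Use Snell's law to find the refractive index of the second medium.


Apply Snell's law: n1 * sin(theta1) = n2 * sin(theta2)
  n2 = n1 * sin(theta1) / sin(theta2)
  sin(22) = 0.374607
  sin(41.4) = 0.661312
  n2 = 1.767 * 0.374607 / 0.661312 = 1.0009

1.0009


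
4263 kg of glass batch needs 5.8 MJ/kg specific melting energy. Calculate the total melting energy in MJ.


Total energy = mass * specific energy
  E = 4263 * 5.8 = 24725.4 MJ

24725.4 MJ


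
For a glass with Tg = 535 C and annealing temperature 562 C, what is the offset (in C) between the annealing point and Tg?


Offset = T_anneal - Tg:
  offset = 562 - 535 = 27 C

27 C


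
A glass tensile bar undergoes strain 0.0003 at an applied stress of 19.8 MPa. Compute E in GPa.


Young's modulus: E = stress / strain
  E = 19.8 MPa / 0.0003 = 66000 MPa
Convert to GPa: 66000 / 1000 = 66.0 GPa

66.0 GPa


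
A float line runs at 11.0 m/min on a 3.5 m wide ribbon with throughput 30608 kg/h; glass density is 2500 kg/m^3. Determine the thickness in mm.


Ribbon cross-section from mass balance:
  Volume rate = throughput / density = 30608 / 2500 = 12.2432 m^3/h
  thickness = volume rate / (speed * 60 * width), i.e.
  thickness = throughput / (60 * speed * width * density) * 1000
  thickness = 30608 / (60 * 11.0 * 3.5 * 2500) * 1000 = 5.3 mm

5.3 mm


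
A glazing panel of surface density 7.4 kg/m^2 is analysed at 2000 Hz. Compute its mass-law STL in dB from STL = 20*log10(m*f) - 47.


Mass law: STL = 20 * log10(m * f) - 47
  m * f = 7.4 * 2000 = 14800
  log10(14800) = 4.17026
  STL = 20 * 4.17026 - 47 = 83.4052 - 47 = 36.4 dB

36.4 dB


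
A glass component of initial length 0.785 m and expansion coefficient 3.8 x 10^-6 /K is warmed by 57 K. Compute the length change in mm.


Thermal expansion formula: dL = alpha * L0 * dT
  dL = (3.8 x 10^-6) * 0.785 * 57 = 0.00017003 m
Convert to mm: 0.00017003 * 1000 = 0.17 mm

0.17 mm


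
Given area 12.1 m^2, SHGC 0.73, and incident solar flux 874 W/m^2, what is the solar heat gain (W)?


Solar heat gain: Q = Area * SHGC * Irradiance
  Q = 12.1 * 0.73 * 874 = 7720 W

7720 W


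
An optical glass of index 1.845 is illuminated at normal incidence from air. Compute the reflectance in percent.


Fresnel reflectance at normal incidence:
  R = ((n - 1)/(n + 1))^2
  (n - 1)/(n + 1) = (1.845 - 1)/(1.845 + 1) = 0.297012
  R = 0.297012^2 = 0.0882161
  R(%) = 0.0882161 * 100 = 8.822%

8.822%


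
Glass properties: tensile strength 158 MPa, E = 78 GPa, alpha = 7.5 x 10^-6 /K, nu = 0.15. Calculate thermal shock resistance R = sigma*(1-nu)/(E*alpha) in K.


Thermal shock resistance: R = sigma * (1 - nu) / (E * alpha)
  Numerator = 158 * (1 - 0.15) = 134.3
  Denominator = 78 * 1000 * (7.5 x 10^-6) = 0.585
  R = 134.3 / 0.585 = 229.6 K

229.6 K


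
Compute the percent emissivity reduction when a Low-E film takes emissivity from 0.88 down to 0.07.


Percentage reduction = (1 - coated/uncoated) * 100
  Ratio = 0.07 / 0.88 = 0.0795
  Reduction = (1 - 0.0795) * 100 = 92.0%

92.0%


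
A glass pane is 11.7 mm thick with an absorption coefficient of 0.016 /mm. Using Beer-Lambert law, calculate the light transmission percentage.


Beer-Lambert law: T = exp(-alpha * thickness)
  exponent = -0.016 * 11.7 = -0.1872
  T = exp(-0.1872) = 0.8293
  Percentage = 0.8293 * 100 = 82.93%

82.93%


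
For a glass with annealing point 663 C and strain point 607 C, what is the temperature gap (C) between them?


Gap = T_anneal - T_strain:
  gap = 663 - 607 = 56 C

56 C


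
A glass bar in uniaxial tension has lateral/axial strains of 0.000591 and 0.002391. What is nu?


Poisson's ratio: nu = lateral strain / axial strain
  nu = 0.000591 / 0.002391 = 0.2472

0.2472


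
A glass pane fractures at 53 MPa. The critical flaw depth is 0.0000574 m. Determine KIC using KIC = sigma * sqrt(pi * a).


Fracture toughness: KIC = sigma * sqrt(pi * a)
  pi * a = pi * 0.0000574 = 0.000180327
  sqrt(pi * a) = 0.013429
  KIC = 53 * 0.013429 = 0.712 MPa*sqrt(m)

0.712 MPa*sqrt(m)


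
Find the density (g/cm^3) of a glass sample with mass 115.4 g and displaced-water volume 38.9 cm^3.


Use the definition of density:
  rho = mass / volume
  rho = 115.4 / 38.9 = 2.967 g/cm^3

2.967 g/cm^3


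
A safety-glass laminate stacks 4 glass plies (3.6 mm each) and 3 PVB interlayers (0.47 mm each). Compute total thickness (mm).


Total thickness = glass contribution + PVB contribution
  Glass: 4 * 3.6 = 14.4 mm
  PVB: 3 * 0.47 = 1.41 mm
  Total = 14.4 + 1.41 = 15.81 mm

15.81 mm


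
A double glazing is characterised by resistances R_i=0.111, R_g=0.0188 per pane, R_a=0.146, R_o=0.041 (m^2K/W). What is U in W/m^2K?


Total thermal resistance (series):
  R_total = R_in + R_glass + R_air + R_glass + R_out
  R_total = 0.111 + 0.0188 + 0.146 + 0.0188 + 0.041 = 0.3356 m^2K/W
U-value = 1 / R_total = 1 / 0.3356 = 2.98 W/m^2K

2.98 W/m^2K


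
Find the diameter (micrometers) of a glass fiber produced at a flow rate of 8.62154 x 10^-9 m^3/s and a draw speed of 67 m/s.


Cross-sectional area from continuity:
  A = Q / v = 8.62154 x 10^-9 / 67 = 1.286797 x 10^-10 m^2
Diameter from circular cross-section:
  d = sqrt(4A / pi) * 10^6 (m -> um)
  d = sqrt(4 * 1.286797 x 10^-10 / pi) * 10^6 = 12.8 um

12.8 um


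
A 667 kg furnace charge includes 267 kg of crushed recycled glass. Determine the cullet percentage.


Cullet ratio = (cullet mass / total batch mass) * 100
  Ratio = 267 / 667 * 100 = 40.03%

40.03%


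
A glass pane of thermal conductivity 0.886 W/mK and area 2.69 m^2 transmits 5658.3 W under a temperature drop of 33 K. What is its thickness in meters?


Fourier's law: t = k * A * dT / Q
  t = 0.886 * 2.69 * 33 / 5658.3
  t = 78.65022 / 5658.3 = 0.0139 m

0.0139 m


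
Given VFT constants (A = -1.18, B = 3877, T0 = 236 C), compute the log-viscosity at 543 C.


VFT equation: log(eta) = A + B / (T - T0)
  T - T0 = 543 - 236 = 307
  B / (T - T0) = 3877 / 307 = 12.629
  log(eta) = -1.18 + 12.629 = 11.449

11.449


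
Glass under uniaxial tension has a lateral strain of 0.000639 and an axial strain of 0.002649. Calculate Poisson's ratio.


Poisson's ratio: nu = lateral strain / axial strain
  nu = 0.000639 / 0.002649 = 0.2412

0.2412


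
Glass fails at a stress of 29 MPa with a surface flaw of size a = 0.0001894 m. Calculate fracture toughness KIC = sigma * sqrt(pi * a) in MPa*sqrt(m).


Fracture toughness: KIC = sigma * sqrt(pi * a)
  pi * a = pi * 0.0001894 = 0.000595018
  sqrt(pi * a) = 0.024393
  KIC = 29 * 0.024393 = 0.707 MPa*sqrt(m)

0.707 MPa*sqrt(m)


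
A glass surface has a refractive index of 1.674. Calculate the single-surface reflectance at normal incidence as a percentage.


Fresnel reflectance at normal incidence:
  R = ((n - 1)/(n + 1))^2
  (n - 1)/(n + 1) = (1.674 - 1)/(1.674 + 1) = 0.252057
  R = 0.252057^2 = 0.0635327
  R(%) = 0.0635327 * 100 = 6.353%

6.353%


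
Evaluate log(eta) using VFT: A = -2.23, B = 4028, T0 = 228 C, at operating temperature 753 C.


VFT equation: log(eta) = A + B / (T - T0)
  T - T0 = 753 - 228 = 525
  B / (T - T0) = 4028 / 525 = 7.672
  log(eta) = -2.23 + 7.672 = 5.442

5.442


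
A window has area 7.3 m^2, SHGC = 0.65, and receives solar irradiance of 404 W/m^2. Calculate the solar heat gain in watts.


Solar heat gain: Q = Area * SHGC * Irradiance
  Q = 7.3 * 0.65 * 404 = 1917 W

1917 W


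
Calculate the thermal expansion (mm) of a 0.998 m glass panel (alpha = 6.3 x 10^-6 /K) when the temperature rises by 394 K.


Thermal expansion formula: dL = alpha * L0 * dT
  dL = (6.3 x 10^-6) * 0.998 * 394 = 0.00247724 m
Convert to mm: 0.00247724 * 1000 = 2.4772 mm

2.4772 mm


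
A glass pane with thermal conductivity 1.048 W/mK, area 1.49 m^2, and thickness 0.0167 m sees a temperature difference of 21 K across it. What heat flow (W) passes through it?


Fourier's law: Q = k * A * dT / t
  Q = 1.048 * 1.49 * 21 / 0.0167
  Q = 32.79192 / 0.0167 = 1963.6 W

1963.6 W


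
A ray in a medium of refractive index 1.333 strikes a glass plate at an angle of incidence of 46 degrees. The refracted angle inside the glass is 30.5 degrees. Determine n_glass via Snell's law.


Apply Snell's law: n1 * sin(theta1) = n2 * sin(theta2)
  n2 = n1 * sin(theta1) / sin(theta2)
  sin(46) = 0.71934
  sin(30.5) = 0.507538
  n2 = 1.333 * 0.71934 / 0.507538 = 1.8893

1.8893


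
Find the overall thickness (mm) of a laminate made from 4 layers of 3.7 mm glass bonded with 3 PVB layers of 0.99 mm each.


Total thickness = glass contribution + PVB contribution
  Glass: 4 * 3.7 = 14.8 mm
  PVB: 3 * 0.99 = 2.97 mm
  Total = 14.8 + 2.97 = 17.77 mm

17.77 mm


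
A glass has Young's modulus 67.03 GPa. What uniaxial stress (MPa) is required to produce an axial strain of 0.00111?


Rearrange E = sigma / epsilon:
  sigma = E * epsilon
  E (MPa) = 67.03 * 1000 = 67030
  sigma = 67030 * 0.00111 = 74.4 MPa

74.4 MPa


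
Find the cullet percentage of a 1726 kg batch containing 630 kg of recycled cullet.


Cullet ratio = (cullet mass / total batch mass) * 100
  Ratio = 630 / 1726 * 100 = 36.5%

36.5%


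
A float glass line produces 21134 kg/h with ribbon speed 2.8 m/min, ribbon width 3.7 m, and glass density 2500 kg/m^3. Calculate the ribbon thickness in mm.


Ribbon cross-section from mass balance:
  Volume rate = throughput / density = 21134 / 2500 = 8.4536 m^3/h
  thickness = volume rate / (speed * 60 * width), i.e.
  thickness = throughput / (60 * speed * width * density) * 1000
  thickness = 21134 / (60 * 2.8 * 3.7 * 2500) * 1000 = 13.6 mm

13.6 mm


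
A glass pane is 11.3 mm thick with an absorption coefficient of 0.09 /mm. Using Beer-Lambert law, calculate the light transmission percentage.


Beer-Lambert law: T = exp(-alpha * thickness)
  exponent = -0.09 * 11.3 = -1.017
  T = exp(-1.017) = 0.3617
  Percentage = 0.3617 * 100 = 36.17%

36.17%


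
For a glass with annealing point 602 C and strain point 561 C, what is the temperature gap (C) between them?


Gap = T_anneal - T_strain:
  gap = 602 - 561 = 41 C

41 C


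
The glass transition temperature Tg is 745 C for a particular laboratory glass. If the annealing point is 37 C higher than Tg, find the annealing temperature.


The annealing temperature is Tg plus the offset:
  T_anneal = 745 + 37 = 782 C

782 C


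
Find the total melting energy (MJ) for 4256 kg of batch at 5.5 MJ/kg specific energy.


Total energy = mass * specific energy
  E = 4256 * 5.5 = 23408 MJ

23408 MJ


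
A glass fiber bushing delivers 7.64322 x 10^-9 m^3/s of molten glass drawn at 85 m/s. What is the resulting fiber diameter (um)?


Cross-sectional area from continuity:
  A = Q / v = 7.64322 x 10^-9 / 85 = 8.992024 x 10^-11 m^2
Diameter from circular cross-section:
  d = sqrt(4A / pi) * 10^6 (m -> um)
  d = sqrt(4 * 8.992024 x 10^-11 / pi) * 10^6 = 10.7 um

10.7 um


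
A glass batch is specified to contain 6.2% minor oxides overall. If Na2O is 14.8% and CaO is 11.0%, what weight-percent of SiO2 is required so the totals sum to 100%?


Known pieces sum to 100%:
  SiO2 = 100 - (others + Na2O + CaO)
  SiO2 = 100 - (6.2 + 14.8 + 11.0) = 68.0%

68.0%


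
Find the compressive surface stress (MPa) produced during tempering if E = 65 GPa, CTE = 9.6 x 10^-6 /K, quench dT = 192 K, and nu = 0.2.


Tempering stress: sigma = E * alpha * dT / (1 - nu)
  E (MPa) = 65 * 1000 = 65000
  Numerator = 65000 * (9.6 x 10^-6) * 192 = 119.808
  Denominator = 1 - 0.2 = 0.8
  sigma = 119.808 / 0.8 = 149.8 MPa

149.8 MPa


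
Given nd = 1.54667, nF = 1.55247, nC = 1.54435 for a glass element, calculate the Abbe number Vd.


Abbe number formula: Vd = (nd - 1) / (nF - nC)
  nd - 1 = 1.54667 - 1 = 0.54667
  nF - nC = 1.55247 - 1.54435 = 0.00812
  Vd = 0.54667 / 0.00812 = 67.32

67.32


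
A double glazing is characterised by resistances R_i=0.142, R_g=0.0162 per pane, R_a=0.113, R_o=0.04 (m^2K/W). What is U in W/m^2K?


Total thermal resistance (series):
  R_total = R_in + R_glass + R_air + R_glass + R_out
  R_total = 0.142 + 0.0162 + 0.113 + 0.0162 + 0.04 = 0.3274 m^2K/W
U-value = 1 / R_total = 1 / 0.3274 = 3.054 W/m^2K

3.054 W/m^2K


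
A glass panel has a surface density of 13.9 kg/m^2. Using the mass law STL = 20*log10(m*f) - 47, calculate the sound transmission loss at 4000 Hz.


Mass law: STL = 20 * log10(m * f) - 47
  m * f = 13.9 * 4000 = 55600
  log10(55600) = 4.74507
  STL = 20 * 4.74507 - 47 = 94.9014 - 47 = 47.9 dB

47.9 dB


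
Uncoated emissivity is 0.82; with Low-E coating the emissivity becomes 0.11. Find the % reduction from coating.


Percentage reduction = (1 - coated/uncoated) * 100
  Ratio = 0.11 / 0.82 = 0.1341
  Reduction = (1 - 0.1341) * 100 = 86.6%

86.6%


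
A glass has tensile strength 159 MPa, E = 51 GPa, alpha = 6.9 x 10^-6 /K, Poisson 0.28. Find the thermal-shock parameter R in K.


Thermal shock resistance: R = sigma * (1 - nu) / (E * alpha)
  Numerator = 159 * (1 - 0.28) = 114.48
  Denominator = 51 * 1000 * (6.9 x 10^-6) = 0.3519
  R = 114.48 / 0.3519 = 325.3 K

325.3 K


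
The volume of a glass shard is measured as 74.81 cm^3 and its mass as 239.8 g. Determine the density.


Use the definition of density:
  rho = mass / volume
  rho = 239.8 / 74.81 = 3.205 g/cm^3

3.205 g/cm^3


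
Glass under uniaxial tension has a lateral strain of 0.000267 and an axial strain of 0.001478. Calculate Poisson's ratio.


Poisson's ratio: nu = lateral strain / axial strain
  nu = 0.000267 / 0.001478 = 0.1806

0.1806


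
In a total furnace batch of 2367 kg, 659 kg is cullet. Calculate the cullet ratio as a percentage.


Cullet ratio = (cullet mass / total batch mass) * 100
  Ratio = 659 / 2367 * 100 = 27.84%

27.84%


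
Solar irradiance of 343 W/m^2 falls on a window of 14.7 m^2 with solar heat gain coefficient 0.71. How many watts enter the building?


Solar heat gain: Q = Area * SHGC * Irradiance
  Q = 14.7 * 0.71 * 343 = 3579.9 W

3579.9 W


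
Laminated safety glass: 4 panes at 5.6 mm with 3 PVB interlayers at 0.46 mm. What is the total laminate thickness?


Total thickness = glass contribution + PVB contribution
  Glass: 4 * 5.6 = 22.4 mm
  PVB: 3 * 0.46 = 1.38 mm
  Total = 22.4 + 1.38 = 23.78 mm

23.78 mm


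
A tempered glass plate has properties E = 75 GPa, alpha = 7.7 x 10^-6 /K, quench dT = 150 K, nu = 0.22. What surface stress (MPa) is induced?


Tempering stress: sigma = E * alpha * dT / (1 - nu)
  E (MPa) = 75 * 1000 = 75000
  Numerator = 75000 * (7.7 x 10^-6) * 150 = 86.625
  Denominator = 1 - 0.22 = 0.78
  sigma = 86.625 / 0.78 = 111.1 MPa

111.1 MPa


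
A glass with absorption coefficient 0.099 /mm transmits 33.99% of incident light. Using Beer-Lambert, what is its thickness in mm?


Rearrange T = exp(-alpha * thickness):
  thickness = -ln(T) / alpha
  T = 33.99/100 = 0.3399
  ln(T) = -1.0791
  -ln(T) = 1.0791
  thickness = 1.0791 / 0.099 = 10.9 mm

10.9 mm


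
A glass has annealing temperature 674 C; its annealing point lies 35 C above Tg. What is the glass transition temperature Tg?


Rearrange T_anneal = Tg + offset for Tg:
  Tg = T_anneal - offset = 674 - 35 = 639 C

639 C


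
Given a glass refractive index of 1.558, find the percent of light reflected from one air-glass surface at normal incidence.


Fresnel reflectance at normal incidence:
  R = ((n - 1)/(n + 1))^2
  (n - 1)/(n + 1) = (1.558 - 1)/(1.558 + 1) = 0.218139
  R = 0.218139^2 = 0.0475846
  R(%) = 0.0475846 * 100 = 4.758%

4.758%


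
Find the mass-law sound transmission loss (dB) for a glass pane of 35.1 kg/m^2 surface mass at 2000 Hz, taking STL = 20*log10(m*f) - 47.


Mass law: STL = 20 * log10(m * f) - 47
  m * f = 35.1 * 2000 = 70200
  log10(70200) = 4.84634
  STL = 20 * 4.84634 - 47 = 96.9268 - 47 = 49.9 dB

49.9 dB


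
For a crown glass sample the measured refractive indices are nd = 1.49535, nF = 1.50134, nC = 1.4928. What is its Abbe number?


Abbe number formula: Vd = (nd - 1) / (nF - nC)
  nd - 1 = 1.49535 - 1 = 0.49535
  nF - nC = 1.50134 - 1.4928 = 0.00854
  Vd = 0.49535 / 0.00854 = 58.0

58.0


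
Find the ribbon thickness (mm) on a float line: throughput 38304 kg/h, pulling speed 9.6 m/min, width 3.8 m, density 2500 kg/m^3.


Ribbon cross-section from mass balance:
  Volume rate = throughput / density = 38304 / 2500 = 15.3216 m^3/h
  thickness = volume rate / (speed * 60 * width), i.e.
  thickness = throughput / (60 * speed * width * density) * 1000
  thickness = 38304 / (60 * 9.6 * 3.8 * 2500) * 1000 = 7.0 mm

7.0 mm


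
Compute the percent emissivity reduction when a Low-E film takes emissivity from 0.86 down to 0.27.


Percentage reduction = (1 - coated/uncoated) * 100
  Ratio = 0.27 / 0.86 = 0.314
  Reduction = (1 - 0.314) * 100 = 68.6%

68.6%


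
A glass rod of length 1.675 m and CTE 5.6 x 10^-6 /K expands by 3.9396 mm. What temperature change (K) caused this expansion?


Rearrange dL = alpha * L0 * dT for dT:
  dT = dL / (alpha * L0)
  dL (m) = 3.9396 / 1000 = 0.0039396
  dT = 0.0039396 / ((5.6 x 10^-6) * 1.675) = 420.0 K

420.0 K


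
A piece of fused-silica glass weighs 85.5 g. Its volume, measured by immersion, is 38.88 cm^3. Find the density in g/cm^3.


Use the definition of density:
  rho = mass / volume
  rho = 85.5 / 38.88 = 2.199 g/cm^3

2.199 g/cm^3


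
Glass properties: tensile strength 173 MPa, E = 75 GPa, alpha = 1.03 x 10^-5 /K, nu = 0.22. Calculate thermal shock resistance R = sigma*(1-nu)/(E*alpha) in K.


Thermal shock resistance: R = sigma * (1 - nu) / (E * alpha)
  Numerator = 173 * (1 - 0.22) = 134.94
  Denominator = 75 * 1000 * (1.03 x 10^-5) = 0.7725
  R = 134.94 / 0.7725 = 174.7 K

174.7 K


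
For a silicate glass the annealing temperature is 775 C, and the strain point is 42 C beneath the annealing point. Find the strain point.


Strain point = annealing point - difference:
  T_strain = 775 - 42 = 733 C

733 C


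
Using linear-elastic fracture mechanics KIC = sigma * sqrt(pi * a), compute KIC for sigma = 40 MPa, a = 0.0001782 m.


Fracture toughness: KIC = sigma * sqrt(pi * a)
  pi * a = pi * 0.0001782 = 0.000559832
  sqrt(pi * a) = 0.023661
  KIC = 40 * 0.023661 = 0.946 MPa*sqrt(m)

0.946 MPa*sqrt(m)


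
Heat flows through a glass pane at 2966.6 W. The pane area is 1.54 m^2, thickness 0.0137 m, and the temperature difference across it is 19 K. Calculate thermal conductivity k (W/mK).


Fourier's law rearranged: k = Q * t / (A * dT)
  Numerator = 2966.6 * 0.0137 = 40.64242
  Denominator = 1.54 * 19 = 29.26
  k = 40.64242 / 29.26 = 1.389 W/mK

1.389 W/mK


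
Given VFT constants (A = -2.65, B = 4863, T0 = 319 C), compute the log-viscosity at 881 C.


VFT equation: log(eta) = A + B / (T - T0)
  T - T0 = 881 - 319 = 562
  B / (T - T0) = 4863 / 562 = 8.653
  log(eta) = -2.65 + 8.653 = 6.003

6.003


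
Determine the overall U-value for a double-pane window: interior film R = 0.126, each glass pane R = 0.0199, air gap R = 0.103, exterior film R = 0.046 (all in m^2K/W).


Total thermal resistance (series):
  R_total = R_in + R_glass + R_air + R_glass + R_out
  R_total = 0.126 + 0.0199 + 0.103 + 0.0199 + 0.046 = 0.3148 m^2K/W
U-value = 1 / R_total = 1 / 0.3148 = 3.177 W/m^2K

3.177 W/m^2K


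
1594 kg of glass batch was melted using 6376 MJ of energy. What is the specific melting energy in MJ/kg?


Rearrange E = m * s for s:
  s = E / m
  s = 6376 / 1594 = 4.0 MJ/kg

4.0 MJ/kg


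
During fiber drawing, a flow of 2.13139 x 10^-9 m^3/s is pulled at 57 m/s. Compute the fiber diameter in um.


Cross-sectional area from continuity:
  A = Q / v = 2.13139 x 10^-9 / 57 = 3.739281 x 10^-11 m^2
Diameter from circular cross-section:
  d = sqrt(4A / pi) * 10^6 (m -> um)
  d = sqrt(4 * 3.739281 x 10^-11 / pi) * 10^6 = 6.9 um

6.9 um


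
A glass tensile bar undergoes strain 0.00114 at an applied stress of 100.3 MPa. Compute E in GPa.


Young's modulus: E = stress / strain
  E = 100.3 MPa / 0.00114 = 87982.46 MPa
Convert to GPa: 87982.46 / 1000 = 87.98 GPa

87.98 GPa


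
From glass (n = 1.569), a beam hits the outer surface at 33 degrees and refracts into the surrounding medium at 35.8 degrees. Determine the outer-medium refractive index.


Apply Snell's law: n1 * sin(theta1) = n2 * sin(theta2)
  n2 = n1 * sin(theta1) / sin(theta2)
  sin(33) = 0.544639
  sin(35.8) = 0.584958
  n2 = 1.569 * 0.544639 / 0.584958 = 1.4609

1.4609


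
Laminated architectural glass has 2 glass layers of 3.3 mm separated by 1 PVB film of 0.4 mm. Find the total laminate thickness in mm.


Total thickness = glass contribution + PVB contribution
  Glass: 2 * 3.3 = 6.6 mm
  PVB: 1 * 0.4 = 0.4 mm
  Total = 6.6 + 0.4 = 7.0 mm

7.0 mm


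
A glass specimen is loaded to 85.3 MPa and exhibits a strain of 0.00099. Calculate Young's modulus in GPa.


Young's modulus: E = stress / strain
  E = 85.3 MPa / 0.00099 = 86161.62 MPa
Convert to GPa: 86161.62 / 1000 = 86.16 GPa

86.16 GPa


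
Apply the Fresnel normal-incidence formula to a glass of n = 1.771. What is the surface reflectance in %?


Fresnel reflectance at normal incidence:
  R = ((n - 1)/(n + 1))^2
  (n - 1)/(n + 1) = (1.771 - 1)/(1.771 + 1) = 0.278239
  R = 0.278239^2 = 0.0774169
  R(%) = 0.0774169 * 100 = 7.742%

7.742%


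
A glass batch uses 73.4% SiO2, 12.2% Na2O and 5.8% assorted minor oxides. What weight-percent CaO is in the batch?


Pieces sum to 100%:
  CaO = 100 - (SiO2 + Na2O + others)
  CaO = 100 - (73.4 + 12.2 + 5.8) = 8.6%

8.6%


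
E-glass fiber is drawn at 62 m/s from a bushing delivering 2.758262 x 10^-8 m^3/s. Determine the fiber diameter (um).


Cross-sectional area from continuity:
  A = Q / v = 2.758262 x 10^-8 / 62 = 4.44881 x 10^-10 m^2
Diameter from circular cross-section:
  d = sqrt(4A / pi) * 10^6 (m -> um)
  d = sqrt(4 * 4.44881 x 10^-10 / pi) * 10^6 = 23.8 um

23.8 um


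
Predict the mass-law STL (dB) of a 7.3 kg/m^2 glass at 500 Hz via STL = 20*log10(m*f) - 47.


Mass law: STL = 20 * log10(m * f) - 47
  m * f = 7.3 * 500 = 3650
  log10(3650) = 3.56229
  STL = 20 * 3.56229 - 47 = 71.2458 - 47 = 24.2 dB

24.2 dB


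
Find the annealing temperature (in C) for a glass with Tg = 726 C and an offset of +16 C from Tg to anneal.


The annealing temperature is Tg plus the offset:
  T_anneal = 726 + 16 = 742 C

742 C


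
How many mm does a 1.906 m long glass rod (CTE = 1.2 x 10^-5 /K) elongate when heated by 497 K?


Thermal expansion formula: dL = alpha * L0 * dT
  dL = (1.2 x 10^-5) * 1.906 * 497 = 0.01136738 m
Convert to mm: 0.01136738 * 1000 = 11.3674 mm

11.3674 mm


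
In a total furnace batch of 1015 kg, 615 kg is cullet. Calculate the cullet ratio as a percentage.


Cullet ratio = (cullet mass / total batch mass) * 100
  Ratio = 615 / 1015 * 100 = 60.59%

60.59%


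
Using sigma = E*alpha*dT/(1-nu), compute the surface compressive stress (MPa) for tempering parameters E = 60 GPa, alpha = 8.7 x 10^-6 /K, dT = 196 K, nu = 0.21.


Tempering stress: sigma = E * alpha * dT / (1 - nu)
  E (MPa) = 60 * 1000 = 60000
  Numerator = 60000 * (8.7 x 10^-6) * 196 = 102.312
  Denominator = 1 - 0.21 = 0.79
  sigma = 102.312 / 0.79 = 129.5 MPa

129.5 MPa


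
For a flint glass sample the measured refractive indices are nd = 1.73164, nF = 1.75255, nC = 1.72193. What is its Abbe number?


Abbe number formula: Vd = (nd - 1) / (nF - nC)
  nd - 1 = 1.73164 - 1 = 0.73164
  nF - nC = 1.75255 - 1.72193 = 0.03062
  Vd = 0.73164 / 0.03062 = 23.89

23.89


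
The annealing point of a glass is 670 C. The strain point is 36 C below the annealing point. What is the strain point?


Strain point = annealing point - difference:
  T_strain = 670 - 36 = 634 C

634 C


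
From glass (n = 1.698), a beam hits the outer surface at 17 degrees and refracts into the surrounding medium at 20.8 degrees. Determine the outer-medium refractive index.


Apply Snell's law: n1 * sin(theta1) = n2 * sin(theta2)
  n2 = n1 * sin(theta1) / sin(theta2)
  sin(17) = 0.292372
  sin(20.8) = 0.355107
  n2 = 1.698 * 0.292372 / 0.355107 = 1.398

1.398


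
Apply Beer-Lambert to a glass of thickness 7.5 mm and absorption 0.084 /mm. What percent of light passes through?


Beer-Lambert law: T = exp(-alpha * thickness)
  exponent = -0.084 * 7.5 = -0.63
  T = exp(-0.63) = 0.5326
  Percentage = 0.5326 * 100 = 53.26%

53.26%


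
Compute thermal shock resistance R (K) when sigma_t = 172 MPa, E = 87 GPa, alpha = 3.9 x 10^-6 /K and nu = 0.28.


Thermal shock resistance: R = sigma * (1 - nu) / (E * alpha)
  Numerator = 172 * (1 - 0.28) = 123.84
  Denominator = 87 * 1000 * (3.9 x 10^-6) = 0.3393
  R = 123.84 / 0.3393 = 365.0 K

365.0 K


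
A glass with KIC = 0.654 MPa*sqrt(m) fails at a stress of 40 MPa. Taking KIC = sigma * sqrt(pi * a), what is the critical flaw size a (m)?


Rearrange KIC = sigma * sqrt(pi * a):
  sqrt(pi * a) = KIC / sigma
  sqrt(pi * a) = 0.654 / 40 = 0.01635
  a = (KIC / sigma)^2 / pi
  a = 0.01635^2 / pi = 0.0000851 m

0.0000851 m


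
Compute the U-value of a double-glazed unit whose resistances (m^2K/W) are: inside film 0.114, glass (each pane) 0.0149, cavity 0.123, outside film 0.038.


Total thermal resistance (series):
  R_total = R_in + R_glass + R_air + R_glass + R_out
  R_total = 0.114 + 0.0149 + 0.123 + 0.0149 + 0.038 = 0.3048 m^2K/W
U-value = 1 / R_total = 1 / 0.3048 = 3.281 W/m^2K

3.281 W/m^2K


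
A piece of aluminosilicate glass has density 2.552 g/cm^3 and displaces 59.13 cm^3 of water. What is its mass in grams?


Rearrange rho = m / V:
  m = rho * V
  m = 2.552 * 59.13 = 150.9 g

150.9 g


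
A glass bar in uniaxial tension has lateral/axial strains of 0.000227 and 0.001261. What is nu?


Poisson's ratio: nu = lateral strain / axial strain
  nu = 0.000227 / 0.001261 = 0.18

0.18


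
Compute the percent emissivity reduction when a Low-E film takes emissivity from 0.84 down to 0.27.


Percentage reduction = (1 - coated/uncoated) * 100
  Ratio = 0.27 / 0.84 = 0.3214
  Reduction = (1 - 0.3214) * 100 = 67.9%

67.9%


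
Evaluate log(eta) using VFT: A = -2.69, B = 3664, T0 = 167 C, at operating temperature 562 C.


VFT equation: log(eta) = A + B / (T - T0)
  T - T0 = 562 - 167 = 395
  B / (T - T0) = 3664 / 395 = 9.276
  log(eta) = -2.69 + 9.276 = 6.586

6.586


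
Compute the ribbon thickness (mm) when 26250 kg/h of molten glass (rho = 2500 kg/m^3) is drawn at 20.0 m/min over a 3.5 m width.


Ribbon cross-section from mass balance:
  Volume rate = throughput / density = 26250 / 2500 = 10.5 m^3/h
  thickness = volume rate / (speed * 60 * width), i.e.
  thickness = throughput / (60 * speed * width * density) * 1000
  thickness = 26250 / (60 * 20.0 * 3.5 * 2500) * 1000 = 2.5 mm

2.5 mm


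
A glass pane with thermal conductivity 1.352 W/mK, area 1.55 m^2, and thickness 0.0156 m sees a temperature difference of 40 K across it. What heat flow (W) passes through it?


Fourier's law: Q = k * A * dT / t
  Q = 1.352 * 1.55 * 40 / 0.0156
  Q = 83.824 / 0.0156 = 5373.3 W

5373.3 W


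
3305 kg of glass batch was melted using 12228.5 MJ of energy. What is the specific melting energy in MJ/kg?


Rearrange E = m * s for s:
  s = E / m
  s = 12228.5 / 3305 = 3.7 MJ/kg

3.7 MJ/kg


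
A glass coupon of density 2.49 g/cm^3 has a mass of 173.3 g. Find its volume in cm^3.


Rearrange rho = m / V:
  V = m / rho
  V = 173.3 / 2.49 = 69.598 cm^3

69.598 cm^3


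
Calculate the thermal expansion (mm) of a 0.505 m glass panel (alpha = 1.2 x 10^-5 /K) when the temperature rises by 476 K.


Thermal expansion formula: dL = alpha * L0 * dT
  dL = (1.2 x 10^-5) * 0.505 * 476 = 0.00288456 m
Convert to mm: 0.00288456 * 1000 = 2.8846 mm

2.8846 mm
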